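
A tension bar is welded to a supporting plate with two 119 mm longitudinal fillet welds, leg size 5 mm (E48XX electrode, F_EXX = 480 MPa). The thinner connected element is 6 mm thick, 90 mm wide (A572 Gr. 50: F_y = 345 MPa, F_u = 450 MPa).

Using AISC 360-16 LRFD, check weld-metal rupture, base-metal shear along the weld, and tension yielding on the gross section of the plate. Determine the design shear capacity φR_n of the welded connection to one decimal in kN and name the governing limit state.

167.7 kN (gross-section yield governs)

Weld metal: throat = 0.707×5 = 3.535 mm, L = 2×119 = 238 mm. φR_n = 0.75 × 0.6 × 480 × 3.535 × 238 = 181.7 kN.
Base metal shear (6 mm plate): yield φR_n = 1.0×0.6×345×6×238 = 295.6 kN; rupture φR_n = 0.75×0.6×450×6×238 = 289.2 kN; take 289.2 kN (rupture).
Tension yield (gross): A_g = 90×6 = 540 mm². φR_n = 0.90 × 345 × 540 = 167.7 kN.
Governing: min(181.7, 289.2, 167.7) = 167.7 kN → gross-section yield.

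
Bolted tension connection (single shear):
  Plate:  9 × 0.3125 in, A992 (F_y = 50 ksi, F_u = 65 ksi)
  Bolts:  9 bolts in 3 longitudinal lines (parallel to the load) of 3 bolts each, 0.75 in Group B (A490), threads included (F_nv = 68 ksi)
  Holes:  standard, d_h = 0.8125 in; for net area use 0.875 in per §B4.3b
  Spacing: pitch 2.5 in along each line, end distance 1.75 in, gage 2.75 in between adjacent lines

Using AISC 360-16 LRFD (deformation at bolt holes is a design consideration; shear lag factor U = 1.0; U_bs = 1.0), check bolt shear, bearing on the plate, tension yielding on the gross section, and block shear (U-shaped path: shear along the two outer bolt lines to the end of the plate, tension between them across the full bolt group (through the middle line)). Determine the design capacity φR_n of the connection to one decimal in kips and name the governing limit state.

126.6 kips (gross-section yield governs)

Bolt shear: A_b = π(0.75)²/4 = 0.44179 in². φR_n = 0.75 × 68 × 0.44179 × 9 × 1 = 202.8 kips.
Bearing (0.3125 in plate, F_u = 65 ksi): end bolts L_c = 1.75 − 0.8125/2 = 1.34375, R_n = min(1.2×1.34375×0.3125×65, 2.4×0.75×0.3125×65) = 32.754 kips/bolt; interior L_c = 2.5 − 0.8125 = 1.6875, R_n = 36.563 kips/bolt. φR_n = 0.75 × (3×32.754 + 6×36.563) = 238.2 kips.
Tension yield (gross): A_g = 9×0.3125 = 2.8125 in². φR_n = 0.90 × 50 × 2.8125 = 126.6 kips.
Block shear: shear path 2×[1.75+2×2.5] = 2×6.75 in, A_gv = 4.2188, A_nv = 2×(6.75 − 2.5×0.875)×0.3125 = 2.8516 in²; tension across gage: (5.5 − 2×0.875)×0.3125 = 1.1719 in². R_n = min(0.6×65×2.8516, 0.6×50×4.2188) + 1.0×65×1.1719 = min(111.21, 126.56) + 76.174 = 187.38 kips. φR_n = 0.75 × 187.38 = 140.5 kips.
Governing: min(202.8, 238.2, 126.6, 140.5) = 126.6 kips → gross-section yield.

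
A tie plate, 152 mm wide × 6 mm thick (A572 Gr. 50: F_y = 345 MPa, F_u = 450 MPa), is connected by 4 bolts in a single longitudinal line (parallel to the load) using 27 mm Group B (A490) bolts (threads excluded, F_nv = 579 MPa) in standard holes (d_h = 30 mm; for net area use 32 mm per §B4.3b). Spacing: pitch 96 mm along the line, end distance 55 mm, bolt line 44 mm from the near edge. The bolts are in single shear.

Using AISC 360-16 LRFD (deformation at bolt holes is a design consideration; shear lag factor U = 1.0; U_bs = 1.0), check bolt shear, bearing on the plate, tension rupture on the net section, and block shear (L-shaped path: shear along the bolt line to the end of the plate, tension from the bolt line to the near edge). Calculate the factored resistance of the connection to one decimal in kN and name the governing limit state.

Bolt shear: A_b = π(27)²/4 = 572.56 mm². φR_n = 0.75 × 579 × 572.56 × 4 × 1 = 994.5 kN.
Bearing (6 mm plate, F_u = 450 MPa): end bolts L_c = 55 − 30/2 = 40, R_n = min(1.2×40×6×450, 2.4×27×6×450) = 129.6 kN/bolt; interior L_c = 96 − 30 = 66, R_n = 174.96 kN/bolt. φR_n = 0.75 × (1×129.6 + 3×174.96) = 490.9 kN.
Tension rupture (net): A_n = (152 − 1×32)×6 = 720 mm² (U = 1.0, A_e = A_n). φR_n = 0.75 × 450 × 720 = 243.0 kN.
Block shear: shear path 1×[55+3×96] = 1×343 mm, A_gv = 2058, A_nv = 1×(343 − 3.5×32)×6 = 1386 mm²; tension to near edge: (44 − 0.5×32)×6 = 168 mm². R_n = min(0.6×450×1386, 0.6×345×2058) + 1.0×450×168 = min(374.22, 426.01) + 75.6 = 449.82 kN. φR_n = 0.75 × 449.82 = 337.4 kN.
Governing: min(994.5, 490.9, 243.0, 337.4) = 243.0 kN → net-section rupture.

243.0 kN (net-section rupture governs)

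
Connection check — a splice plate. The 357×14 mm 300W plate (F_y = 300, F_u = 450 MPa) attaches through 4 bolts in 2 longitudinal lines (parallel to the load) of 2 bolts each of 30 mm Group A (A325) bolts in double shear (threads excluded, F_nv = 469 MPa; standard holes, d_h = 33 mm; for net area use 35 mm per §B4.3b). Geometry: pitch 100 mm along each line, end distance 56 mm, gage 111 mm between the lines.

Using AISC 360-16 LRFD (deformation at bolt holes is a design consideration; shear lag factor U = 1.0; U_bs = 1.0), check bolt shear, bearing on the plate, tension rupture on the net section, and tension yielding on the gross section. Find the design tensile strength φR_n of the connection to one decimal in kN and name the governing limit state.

1128.3 kN (bearing governs)

Bolt shear: A_b = π(30)²/4 = 706.86 mm². φR_n = 0.75 × 469 × 706.86 × 4 × 2 = 1989.1 kN.
Bearing (14 mm plate, F_u = 450 MPa): end bolts L_c = 56 − 33/2 = 39.5, R_n = min(1.2×39.5×14×450, 2.4×30×14×450) = 298.62 kN/bolt; interior L_c = 100 − 33 = 67, R_n = 453.6 kN/bolt. φR_n = 0.75 × (2×298.62 + 2×453.6) = 1128.3 kN.
Tension rupture (net): A_n = (357 − 2×35)×14 = 4018 mm² (U = 1.0, A_e = A_n). φR_n = 0.75 × 450 × 4018 = 1356.1 kN.
Tension yield (gross): A_g = 357×14 = 4998 mm². φR_n = 0.90 × 300 × 4998 = 1349.5 kN.
Governing: min(1989.1, 1128.3, 1356.1, 1349.5) = 1128.3 kN → bearing.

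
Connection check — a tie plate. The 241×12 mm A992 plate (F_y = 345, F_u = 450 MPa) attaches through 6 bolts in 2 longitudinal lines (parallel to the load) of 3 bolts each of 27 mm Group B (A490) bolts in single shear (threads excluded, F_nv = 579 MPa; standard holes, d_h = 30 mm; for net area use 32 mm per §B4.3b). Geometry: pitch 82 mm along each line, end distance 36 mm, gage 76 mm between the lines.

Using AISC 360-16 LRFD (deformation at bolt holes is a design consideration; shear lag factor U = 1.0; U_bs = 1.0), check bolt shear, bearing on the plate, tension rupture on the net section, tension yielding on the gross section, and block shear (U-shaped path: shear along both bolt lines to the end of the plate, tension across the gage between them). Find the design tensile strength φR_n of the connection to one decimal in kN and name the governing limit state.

Bolt shear: A_b = π(27)²/4 = 572.56 mm². φR_n = 0.75 × 579 × 572.56 × 6 × 1 = 1491.8 kN.
Bearing (12 mm plate, F_u = 450 MPa): end bolts L_c = 36 − 30/2 = 21, R_n = min(1.2×21×12×450, 2.4×27×12×450) = 136.08 kN/bolt; interior L_c = 82 − 30 = 52, R_n = 336.96 kN/bolt. φR_n = 0.75 × (2×136.08 + 4×336.96) = 1215.0 kN.
Tension rupture (net): A_n = (241 − 2×32)×12 = 2124 mm² (U = 1.0, A_e = A_n). φR_n = 0.75 × 450 × 2124 = 716.9 kN.
Tension yield (gross): A_g = 241×12 = 2892 mm². φR_n = 0.90 × 345 × 2892 = 898.0 kN.
Block shear: shear path 2×[36+2×82] = 2×200 mm, A_gv = 4800, A_nv = 2×(200 − 2.5×32)×12 = 2880 mm²; tension across gage: (76 − 1×32)×12 = 528 mm². R_n = min(0.6×450×2880, 0.6×345×4800) + 1.0×450×528 = min(777.6, 993.6) + 237.6 = 1015.2 kN. φR_n = 0.75 × 1015.2 = 761.4 kN.
Governing: min(1491.8, 1215.0, 716.9, 898.0, 761.4) = 716.9 kN → net-section rupture.

716.9 kN (net-section rupture governs)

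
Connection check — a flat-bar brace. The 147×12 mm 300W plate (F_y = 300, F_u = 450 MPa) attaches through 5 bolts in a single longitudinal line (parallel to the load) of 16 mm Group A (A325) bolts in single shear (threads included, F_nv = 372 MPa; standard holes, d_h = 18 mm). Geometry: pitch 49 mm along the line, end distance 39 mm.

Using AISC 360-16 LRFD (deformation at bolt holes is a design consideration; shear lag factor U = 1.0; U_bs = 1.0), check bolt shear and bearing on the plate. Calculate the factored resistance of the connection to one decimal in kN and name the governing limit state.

Bolt shear: A_b = π(16)²/4 = 201.06 mm². φR_n = 0.75 × 372 × 201.06 × 5 × 1 = 280.5 kN.
Bearing (12 mm plate, F_u = 450 MPa): end bolts L_c = 39 − 18/2 = 30, R_n = min(1.2×30×12×450, 2.4×16×12×450) = 194.4 kN/bolt; interior L_c = 49 − 18 = 31, R_n = 200.88 kN/bolt. φR_n = 0.75 × (1×194.4 + 4×200.88) = 748.4 kN.
Governing: min(280.5, 748.4) = 280.5 kN → bolt shear.

280.5 kN (bolt shear governs)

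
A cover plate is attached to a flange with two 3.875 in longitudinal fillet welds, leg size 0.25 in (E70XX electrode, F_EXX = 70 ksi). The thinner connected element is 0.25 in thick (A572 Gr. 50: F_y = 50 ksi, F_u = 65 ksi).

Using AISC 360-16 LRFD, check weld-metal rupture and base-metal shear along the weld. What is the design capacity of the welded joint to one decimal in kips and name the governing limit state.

43.1 kips (weld metal governs)

Weld metal: throat = 0.707×0.25 = 0.17675 in, L = 2×3.875 = 7.75 in. φR_n = 0.75 × 0.6 × 70 × 0.17675 × 7.75 = 43.1 kips.
Base metal shear (0.25 in plate): yield φR_n = 1.0×0.6×50×0.25×7.75 = 58.1 kips; rupture φR_n = 0.75×0.6×65×0.25×7.75 = 56.7 kips; take 56.7 kips (rupture).
Governing: min(43.1, 56.7) = 43.1 kips → weld metal.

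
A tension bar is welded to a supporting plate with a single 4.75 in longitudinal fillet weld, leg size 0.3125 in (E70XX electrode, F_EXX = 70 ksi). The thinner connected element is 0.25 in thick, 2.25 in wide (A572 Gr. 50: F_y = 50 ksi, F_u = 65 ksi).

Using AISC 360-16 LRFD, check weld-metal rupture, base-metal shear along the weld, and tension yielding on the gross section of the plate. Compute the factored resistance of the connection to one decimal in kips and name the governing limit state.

25.3 kips (gross-section yield governs)

Weld metal: throat = 0.707×0.3125 = 0.22094 in, L = 4.75 in. φR_n = 0.75 × 0.6 × 70 × 0.22094 × 4.75 = 33.1 kips.
Base metal shear (0.25 in plate): yield φR_n = 1.0×0.6×50×0.25×4.75 = 35.6 kips; rupture φR_n = 0.75×0.6×65×0.25×4.75 = 34.7 kips; take 34.7 kips (rupture).
Tension yield (gross): A_g = 2.25×0.25 = 0.5625 in². φR_n = 0.90 × 50 × 0.5625 = 25.3 kips.
Governing: min(33.1, 34.7, 25.3) = 25.3 kips → gross-section yield.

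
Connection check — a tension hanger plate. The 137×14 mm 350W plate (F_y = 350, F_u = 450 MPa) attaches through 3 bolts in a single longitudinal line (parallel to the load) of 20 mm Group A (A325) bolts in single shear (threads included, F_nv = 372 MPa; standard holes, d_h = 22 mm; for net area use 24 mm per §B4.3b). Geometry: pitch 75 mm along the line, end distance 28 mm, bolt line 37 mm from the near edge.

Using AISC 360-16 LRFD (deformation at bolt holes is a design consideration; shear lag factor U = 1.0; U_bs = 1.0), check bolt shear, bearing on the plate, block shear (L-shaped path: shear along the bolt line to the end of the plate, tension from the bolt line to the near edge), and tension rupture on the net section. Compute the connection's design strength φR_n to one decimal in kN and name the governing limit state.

263.0 kN (bolt shear governs)

Bolt shear: A_b = π(20)²/4 = 314.16 mm². φR_n = 0.75 × 372 × 314.16 × 3 × 1 = 263.0 kN.
Bearing (14 mm plate, F_u = 450 MPa): end bolts L_c = 28 − 22/2 = 17, R_n = min(1.2×17×14×450, 2.4×20×14×450) = 128.52 kN/bolt; interior L_c = 75 − 22 = 53, R_n = 302.4 kN/bolt. φR_n = 0.75 × (1×128.52 + 2×302.4) = 550.0 kN.
Block shear: shear path 1×[28+2×75] = 1×178 mm, A_gv = 2492, A_nv = 1×(178 − 2.5×24)×14 = 1652 mm²; tension to near edge: (37 − 0.5×24)×14 = 350 mm². R_n = min(0.6×450×1652, 0.6×350×2492) + 1.0×450×350 = min(446.04, 523.32) + 157.5 = 603.54 kN. φR_n = 0.75 × 603.54 = 452.7 kN.
Tension rupture (net): A_n = (137 − 1×24)×14 = 1582 mm² (U = 1.0, A_e = A_n). φR_n = 0.75 × 450 × 1582 = 533.9 kN.
Governing: min(263.0, 550.0, 452.7, 533.9) = 263.0 kN → bolt shear.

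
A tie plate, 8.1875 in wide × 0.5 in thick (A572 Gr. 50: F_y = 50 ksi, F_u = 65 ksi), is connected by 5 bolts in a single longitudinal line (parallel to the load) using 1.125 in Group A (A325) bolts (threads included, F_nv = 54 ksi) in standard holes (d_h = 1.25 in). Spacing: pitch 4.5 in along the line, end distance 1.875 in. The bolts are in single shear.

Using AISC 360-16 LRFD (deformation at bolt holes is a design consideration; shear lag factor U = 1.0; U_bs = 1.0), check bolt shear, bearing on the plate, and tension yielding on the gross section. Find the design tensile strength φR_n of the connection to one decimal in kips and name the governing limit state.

184.2 kips (gross-section yield governs)

Bolt shear: A_b = π(1.125)²/4 = 0.99402 in². φR_n = 0.75 × 54 × 0.99402 × 5 × 1 = 201.3 kips.
Bearing (0.5 in plate, F_u = 65 ksi): end bolts L_c = 1.875 − 1.25/2 = 1.25, R_n = min(1.2×1.25×0.5×65, 2.4×1.125×0.5×65) = 48.75 kips/bolt; interior L_c = 4.5 − 1.25 = 3.25, R_n = 87.75 kips/bolt. φR_n = 0.75 × (1×48.75 + 4×87.75) = 299.8 kips.
Tension yield (gross): A_g = 8.1875×0.5 = 4.0938 in². φR_n = 0.90 × 50 × 4.0938 = 184.2 kips.
Governing: min(201.3, 299.8, 184.2) = 184.2 kips → gross-section yield.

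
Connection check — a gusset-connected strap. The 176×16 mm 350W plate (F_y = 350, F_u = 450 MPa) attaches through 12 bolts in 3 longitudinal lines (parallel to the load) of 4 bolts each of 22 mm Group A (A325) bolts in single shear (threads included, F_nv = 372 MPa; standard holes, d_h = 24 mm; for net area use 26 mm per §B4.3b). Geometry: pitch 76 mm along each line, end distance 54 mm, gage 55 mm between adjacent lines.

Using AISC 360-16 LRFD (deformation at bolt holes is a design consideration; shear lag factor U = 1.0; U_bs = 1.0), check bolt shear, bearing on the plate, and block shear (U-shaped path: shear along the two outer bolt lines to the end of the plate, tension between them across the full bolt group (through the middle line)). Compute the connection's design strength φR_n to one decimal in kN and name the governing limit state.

1272.7 kN (bolt shear governs)

Bolt shear: A_b = π(22)²/4 = 380.13 mm². φR_n = 0.75 × 372 × 380.13 × 12 × 1 = 1272.7 kN.
Bearing (16 mm plate, F_u = 450 MPa): end bolts L_c = 54 − 24/2 = 42, R_n = min(1.2×42×16×450, 2.4×22×16×450) = 362.88 kN/bolt; interior L_c = 76 − 24 = 52, R_n = 380.16 kN/bolt. φR_n = 0.75 × (3×362.88 + 9×380.16) = 3382.6 kN.
Block shear: shear path 2×[54+3×76] = 2×282 mm, A_gv = 9024, A_nv = 2×(282 − 3.5×26)×16 = 6112 mm²; tension across gage: (110 − 2×26)×16 = 928 mm². R_n = min(0.6×450×6112, 0.6×350×9024) + 1.0×450×928 = min(1650.2, 1895) + 417.6 = 2067.8 kN. φR_n = 0.75 × 2067.8 = 1550.9 kN.
Governing: min(1272.7, 3382.6, 1550.9) = 1272.7 kN → bolt shear.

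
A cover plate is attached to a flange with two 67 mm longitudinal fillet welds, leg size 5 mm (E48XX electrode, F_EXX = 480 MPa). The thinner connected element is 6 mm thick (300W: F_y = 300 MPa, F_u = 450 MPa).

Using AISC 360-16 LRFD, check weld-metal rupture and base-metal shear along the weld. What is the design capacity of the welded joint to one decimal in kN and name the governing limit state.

Weld metal: throat = 0.707×5 = 3.535 mm, L = 2×67 = 134 mm. φR_n = 0.75 × 0.6 × 480 × 3.535 × 134 = 102.3 kN.
Base metal shear (6 mm plate): yield φR_n = 1.0×0.6×300×6×134 = 144.7 kN; rupture φR_n = 0.75×0.6×450×6×134 = 162.8 kN; take 144.7 kN (yield).
Governing: min(102.3, 144.7) = 102.3 kN → weld metal.

102.3 kN (weld metal governs)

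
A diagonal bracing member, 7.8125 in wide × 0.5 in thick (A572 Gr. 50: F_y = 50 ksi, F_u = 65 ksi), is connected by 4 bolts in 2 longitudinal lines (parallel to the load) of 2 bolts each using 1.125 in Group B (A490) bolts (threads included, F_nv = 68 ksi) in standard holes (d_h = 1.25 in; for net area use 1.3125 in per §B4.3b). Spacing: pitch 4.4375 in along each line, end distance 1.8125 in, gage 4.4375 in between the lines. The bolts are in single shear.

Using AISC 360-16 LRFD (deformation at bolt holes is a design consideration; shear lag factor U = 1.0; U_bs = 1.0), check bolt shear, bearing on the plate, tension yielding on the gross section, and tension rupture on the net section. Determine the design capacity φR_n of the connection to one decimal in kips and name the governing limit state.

126.4 kips (net-section rupture governs)

Bolt shear: A_b = π(1.125)²/4 = 0.99402 in². φR_n = 0.75 × 68 × 0.99402 × 4 × 1 = 202.8 kips.
Bearing (0.5 in plate, F_u = 65 ksi): end bolts L_c = 1.8125 − 1.25/2 = 1.1875, R_n = min(1.2×1.1875×0.5×65, 2.4×1.125×0.5×65) = 46.313 kips/bolt; interior L_c = 4.4375 − 1.25 = 3.1875, R_n = 87.75 kips/bolt. φR_n = 0.75 × (2×46.313 + 2×87.75) = 201.1 kips.
Tension yield (gross): A_g = 7.8125×0.5 = 3.9063 in². φR_n = 0.90 × 50 × 3.9063 = 175.8 kips.
Tension rupture (net): A_n = (7.8125 − 2×1.3125)×0.5 = 2.5938 in² (U = 1.0, A_e = A_n). φR_n = 0.75 × 65 × 2.5938 = 126.4 kips.
Governing: min(202.8, 201.1, 175.8, 126.4) = 126.4 kips → net-section rupture.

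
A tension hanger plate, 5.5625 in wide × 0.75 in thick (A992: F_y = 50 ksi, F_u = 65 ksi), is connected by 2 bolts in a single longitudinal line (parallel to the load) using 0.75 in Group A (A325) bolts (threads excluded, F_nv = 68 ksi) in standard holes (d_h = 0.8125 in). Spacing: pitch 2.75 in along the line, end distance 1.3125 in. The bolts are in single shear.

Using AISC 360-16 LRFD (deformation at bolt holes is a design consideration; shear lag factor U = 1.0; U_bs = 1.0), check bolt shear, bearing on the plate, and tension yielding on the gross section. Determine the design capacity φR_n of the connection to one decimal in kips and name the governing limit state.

45.1 kips (bolt shear governs)

Bolt shear: A_b = π(0.75)²/4 = 0.44179 in². φR_n = 0.75 × 68 × 0.44179 × 2 × 1 = 45.1 kips.
Bearing (0.75 in plate, F_u = 65 ksi): end bolts L_c = 1.3125 − 0.8125/2 = 0.90625, R_n = min(1.2×0.90625×0.75×65, 2.4×0.75×0.75×65) = 53.016 kips/bolt; interior L_c = 2.75 − 0.8125 = 1.9375, R_n = 87.75 kips/bolt. φR_n = 0.75 × (1×53.016 + 1×87.75) = 105.6 kips.
Tension yield (gross): A_g = 5.5625×0.75 = 4.1719 in². φR_n = 0.90 × 50 × 4.1719 = 187.7 kips.
Governing: min(45.1, 105.6, 187.7) = 45.1 kips → bolt shear.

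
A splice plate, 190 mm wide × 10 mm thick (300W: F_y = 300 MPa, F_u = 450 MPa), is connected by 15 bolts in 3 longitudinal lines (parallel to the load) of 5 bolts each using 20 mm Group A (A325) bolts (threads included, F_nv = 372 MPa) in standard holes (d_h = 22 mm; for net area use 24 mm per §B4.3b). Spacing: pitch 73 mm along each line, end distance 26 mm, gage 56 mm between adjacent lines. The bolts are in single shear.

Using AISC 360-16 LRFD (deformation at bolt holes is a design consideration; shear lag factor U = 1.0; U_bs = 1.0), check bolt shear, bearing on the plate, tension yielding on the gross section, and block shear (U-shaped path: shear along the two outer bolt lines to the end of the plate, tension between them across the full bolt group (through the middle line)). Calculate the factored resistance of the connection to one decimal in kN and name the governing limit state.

513.0 kN (gross-section yield governs)

Bolt shear: A_b = π(20)²/4 = 314.16 mm². φR_n = 0.75 × 372 × 314.16 × 15 × 1 = 1314.8 kN.
Bearing (10 mm plate, F_u = 450 MPa): end bolts L_c = 26 − 22/2 = 15, R_n = min(1.2×15×10×450, 2.4×20×10×450) = 81 kN/bolt; interior L_c = 73 − 22 = 51, R_n = 216 kN/bolt. φR_n = 0.75 × (3×81 + 12×216) = 2126.3 kN.
Tension yield (gross): A_g = 190×10 = 1900 mm². φR_n = 0.90 × 300 × 1900 = 513.0 kN.
Block shear: shear path 2×[26+4×73] = 2×318 mm, A_gv = 6360, A_nv = 2×(318 − 4.5×24)×10 = 4200 mm²; tension across gage: (112 − 2×24)×10 = 640 mm². R_n = min(0.6×450×4200, 0.6×300×6360) + 1.0×450×640 = min(1134, 1144.8) + 288 = 1422 kN. φR_n = 0.75 × 1422 = 1066.5 kN.
Governing: min(1314.8, 2126.3, 513.0, 1066.5) = 513.0 kN → gross-section yield.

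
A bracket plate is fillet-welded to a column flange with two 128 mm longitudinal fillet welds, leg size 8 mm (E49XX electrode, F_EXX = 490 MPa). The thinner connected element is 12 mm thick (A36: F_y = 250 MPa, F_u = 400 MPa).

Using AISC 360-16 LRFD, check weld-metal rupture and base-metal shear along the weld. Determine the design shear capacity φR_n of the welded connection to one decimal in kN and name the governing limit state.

319.3 kN (weld metal governs)

Weld metal: throat = 0.707×8 = 5.656 mm, L = 2×128 = 256 mm. φR_n = 0.75 × 0.6 × 490 × 5.656 × 256 = 319.3 kN.
Base metal shear (12 mm plate): yield φR_n = 1.0×0.6×250×12×256 = 460.8 kN; rupture φR_n = 0.75×0.6×400×12×256 = 553.0 kN; take 460.8 kN (yield).
Governing: min(319.3, 460.8) = 319.3 kN → weld metal.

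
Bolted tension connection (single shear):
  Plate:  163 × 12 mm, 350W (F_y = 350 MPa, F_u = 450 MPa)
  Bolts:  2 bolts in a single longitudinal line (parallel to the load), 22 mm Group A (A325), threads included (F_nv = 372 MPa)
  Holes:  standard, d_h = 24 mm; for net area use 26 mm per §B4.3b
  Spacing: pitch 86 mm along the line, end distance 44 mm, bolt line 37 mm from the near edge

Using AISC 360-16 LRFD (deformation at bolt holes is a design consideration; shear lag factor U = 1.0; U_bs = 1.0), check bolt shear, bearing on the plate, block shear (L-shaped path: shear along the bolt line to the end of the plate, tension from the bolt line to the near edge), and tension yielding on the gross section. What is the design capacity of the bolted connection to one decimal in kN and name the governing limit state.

212.1 kN (bolt shear governs)

Bolt shear: A_b = π(22)²/4 = 380.13 mm². φR_n = 0.75 × 372 × 380.13 × 2 × 1 = 212.1 kN.
Bearing (12 mm plate, F_u = 450 MPa): end bolts L_c = 44 − 24/2 = 32, R_n = min(1.2×32×12×450, 2.4×22×12×450) = 207.36 kN/bolt; interior L_c = 86 − 24 = 62, R_n = 285.12 kN/bolt. φR_n = 0.75 × (1×207.36 + 1×285.12) = 369.4 kN.
Block shear: shear path 1×[44+1×86] = 1×130 mm, A_gv = 1560, A_nv = 1×(130 − 1.5×26)×12 = 1092 mm²; tension to near edge: (37 − 0.5×26)×12 = 288 mm². R_n = min(0.6×450×1092, 0.6×350×1560) + 1.0×450×288 = min(294.84, 327.6) + 129.6 = 424.44 kN. φR_n = 0.75 × 424.44 = 318.3 kN.
Tension yield (gross): A_g = 163×12 = 1956 mm². φR_n = 0.90 × 350 × 1956 = 616.1 kN.
Governing: min(212.1, 369.4, 318.3, 616.1) = 212.1 kN → bolt shear.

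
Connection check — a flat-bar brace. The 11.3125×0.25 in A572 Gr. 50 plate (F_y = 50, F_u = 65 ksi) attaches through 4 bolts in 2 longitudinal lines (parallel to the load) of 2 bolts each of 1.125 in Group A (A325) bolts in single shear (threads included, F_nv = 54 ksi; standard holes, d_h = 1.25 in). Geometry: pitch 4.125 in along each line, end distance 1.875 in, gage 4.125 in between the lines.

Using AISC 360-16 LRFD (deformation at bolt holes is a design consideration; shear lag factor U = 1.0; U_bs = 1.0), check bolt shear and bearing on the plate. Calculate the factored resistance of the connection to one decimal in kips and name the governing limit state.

102.4 kips (bearing governs)

Bolt shear: A_b = π(1.125)²/4 = 0.99402 in². φR_n = 0.75 × 54 × 0.99402 × 4 × 1 = 161.0 kips.
Bearing (0.25 in plate, F_u = 65 ksi): end bolts L_c = 1.875 − 1.25/2 = 1.25, R_n = min(1.2×1.25×0.25×65, 2.4×1.125×0.25×65) = 24.375 kips/bolt; interior L_c = 4.125 − 1.25 = 2.875, R_n = 43.875 kips/bolt. φR_n = 0.75 × (2×24.375 + 2×43.875) = 102.4 kips.
Governing: min(161.0, 102.4) = 102.4 kips → bearing.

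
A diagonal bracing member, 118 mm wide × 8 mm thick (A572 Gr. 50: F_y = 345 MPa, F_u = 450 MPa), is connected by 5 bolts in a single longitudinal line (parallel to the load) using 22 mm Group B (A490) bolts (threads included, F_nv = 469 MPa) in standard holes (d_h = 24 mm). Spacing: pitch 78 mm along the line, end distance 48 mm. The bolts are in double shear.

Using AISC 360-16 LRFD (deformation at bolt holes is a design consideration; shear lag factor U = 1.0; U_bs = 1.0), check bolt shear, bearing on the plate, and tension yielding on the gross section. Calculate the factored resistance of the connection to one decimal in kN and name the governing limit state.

293.1 kN (gross-section yield governs)

Bolt shear: A_b = π(22)²/4 = 380.13 mm². φR_n = 0.75 × 469 × 380.13 × 5 × 2 = 1337.1 kN.
Bearing (8 mm plate, F_u = 450 MPa): end bolts L_c = 48 − 24/2 = 36, R_n = min(1.2×36×8×450, 2.4×22×8×450) = 155.52 kN/bolt; interior L_c = 78 − 24 = 54, R_n = 190.08 kN/bolt. φR_n = 0.75 × (1×155.52 + 4×190.08) = 686.9 kN.
Tension yield (gross): A_g = 118×8 = 944 mm². φR_n = 0.90 × 345 × 944 = 293.1 kN.
Governing: min(1337.1, 686.9, 293.1) = 293.1 kN → gross-section yield.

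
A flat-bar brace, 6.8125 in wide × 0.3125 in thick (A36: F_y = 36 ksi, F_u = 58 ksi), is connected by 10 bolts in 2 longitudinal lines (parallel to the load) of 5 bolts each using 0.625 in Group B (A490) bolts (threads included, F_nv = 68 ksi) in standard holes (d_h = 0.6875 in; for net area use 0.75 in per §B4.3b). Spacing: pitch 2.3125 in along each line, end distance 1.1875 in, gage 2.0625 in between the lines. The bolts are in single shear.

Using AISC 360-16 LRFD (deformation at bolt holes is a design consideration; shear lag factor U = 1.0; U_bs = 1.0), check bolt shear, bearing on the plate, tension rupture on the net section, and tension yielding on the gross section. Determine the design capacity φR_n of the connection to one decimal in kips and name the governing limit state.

Bolt shear: A_b = π(0.625)²/4 = 0.3068 in². φR_n = 0.75 × 68 × 0.3068 × 10 × 1 = 156.5 kips.
Bearing (0.3125 in plate, F_u = 58 ksi): end bolts L_c = 1.1875 − 0.6875/2 = 0.84375, R_n = min(1.2×0.84375×0.3125×58, 2.4×0.625×0.3125×58) = 18.352 kips/bolt; interior L_c = 2.3125 − 0.6875 = 1.625, R_n = 27.188 kips/bolt. φR_n = 0.75 × (2×18.352 + 8×27.188) = 190.7 kips.
Tension rupture (net): A_n = (6.8125 − 2×0.75)×0.3125 = 1.6602 in² (U = 1.0, A_e = A_n). φR_n = 0.75 × 58 × 1.6602 = 72.2 kips.
Tension yield (gross): A_g = 6.8125×0.3125 = 2.1289 in². φR_n = 0.90 × 36 × 2.1289 = 69.0 kips.
Governing: min(156.5, 190.7, 72.2, 69.0) = 69.0 kips → gross-section yield.

69.0 kips (gross-section yield governs)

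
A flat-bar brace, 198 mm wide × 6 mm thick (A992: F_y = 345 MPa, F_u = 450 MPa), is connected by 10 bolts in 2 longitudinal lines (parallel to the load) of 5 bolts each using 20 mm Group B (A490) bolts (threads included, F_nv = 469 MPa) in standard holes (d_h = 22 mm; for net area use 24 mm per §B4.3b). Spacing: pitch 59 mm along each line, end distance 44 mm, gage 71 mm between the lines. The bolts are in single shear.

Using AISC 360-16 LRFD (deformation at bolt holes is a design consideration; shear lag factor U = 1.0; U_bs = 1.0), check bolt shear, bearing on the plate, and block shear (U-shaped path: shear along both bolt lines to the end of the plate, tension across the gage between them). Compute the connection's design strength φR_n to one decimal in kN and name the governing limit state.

Bolt shear: A_b = π(20)²/4 = 314.16 mm². φR_n = 0.75 × 469 × 314.16 × 10 × 1 = 1105.1 kN.
Bearing (6 mm plate, F_u = 450 MPa): end bolts L_c = 44 − 22/2 = 33, R_n = min(1.2×33×6×450, 2.4×20×6×450) = 106.92 kN/bolt; interior L_c = 59 − 22 = 37, R_n = 119.88 kN/bolt. φR_n = 0.75 × (2×106.92 + 8×119.88) = 879.7 kN.
Block shear: shear path 2×[44+4×59] = 2×280 mm, A_gv = 3360, A_nv = 2×(280 − 4.5×24)×6 = 2064 mm²; tension across gage: (71 − 1×24)×6 = 282 mm². R_n = min(0.6×450×2064, 0.6×345×3360) + 1.0×450×282 = min(557.28, 695.52) + 126.9 = 684.18 kN. φR_n = 0.75 × 684.18 = 513.1 kN.
Governing: min(1105.1, 879.7, 513.1) = 513.1 kN → block shear.

513.1 kN (block shear governs)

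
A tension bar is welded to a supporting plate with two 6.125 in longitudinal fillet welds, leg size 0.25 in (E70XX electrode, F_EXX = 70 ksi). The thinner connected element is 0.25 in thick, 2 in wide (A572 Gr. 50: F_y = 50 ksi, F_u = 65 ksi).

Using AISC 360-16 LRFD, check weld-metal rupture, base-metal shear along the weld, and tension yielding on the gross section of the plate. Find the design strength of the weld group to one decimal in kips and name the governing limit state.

22.5 kips (gross-section yield governs)

Weld metal: throat = 0.707×0.25 = 0.17675 in, L = 2×6.125 = 12.25 in. φR_n = 0.75 × 0.6 × 70 × 0.17675 × 12.25 = 68.2 kips.
Base metal shear (0.25 in plate): yield φR_n = 1.0×0.6×50×0.25×12.25 = 91.9 kips; rupture φR_n = 0.75×0.6×65×0.25×12.25 = 89.6 kips; take 89.6 kips (rupture).
Tension yield (gross): A_g = 2×0.25 = 0.5 in². φR_n = 0.90 × 50 × 0.5 = 22.5 kips.
Governing: min(68.2, 89.6, 22.5) = 22.5 kips → gross-section yield.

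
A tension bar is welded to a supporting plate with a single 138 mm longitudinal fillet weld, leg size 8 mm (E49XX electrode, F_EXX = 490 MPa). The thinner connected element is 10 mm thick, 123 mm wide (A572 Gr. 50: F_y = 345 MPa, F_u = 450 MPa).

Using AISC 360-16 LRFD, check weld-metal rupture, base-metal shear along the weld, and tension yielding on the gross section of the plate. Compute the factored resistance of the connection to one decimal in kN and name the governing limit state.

Weld metal: throat = 0.707×8 = 5.656 mm, L = 138 mm. φR_n = 0.75 × 0.6 × 490 × 5.656 × 138 = 172.1 kN.
Base metal shear (10 mm plate): yield φR_n = 1.0×0.6×345×10×138 = 285.7 kN; rupture φR_n = 0.75×0.6×450×10×138 = 279.5 kN; take 279.5 kN (rupture).
Tension yield (gross): A_g = 123×10 = 1230 mm². φR_n = 0.90 × 345 × 1230 = 381.9 kN.
Governing: min(172.1, 279.5, 381.9) = 172.1 kN → weld metal.

172.1 kN (weld metal governs)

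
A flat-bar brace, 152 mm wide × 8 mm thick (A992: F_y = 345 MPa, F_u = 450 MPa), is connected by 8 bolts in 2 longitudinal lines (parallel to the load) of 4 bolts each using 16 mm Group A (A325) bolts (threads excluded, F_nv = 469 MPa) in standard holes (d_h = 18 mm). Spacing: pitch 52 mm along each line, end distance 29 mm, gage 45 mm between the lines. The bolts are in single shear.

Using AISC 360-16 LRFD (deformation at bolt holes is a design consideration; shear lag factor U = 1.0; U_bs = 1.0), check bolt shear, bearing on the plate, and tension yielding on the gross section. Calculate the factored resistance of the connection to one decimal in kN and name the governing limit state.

377.6 kN (gross-section yield governs)

Bolt shear: A_b = π(16)²/4 = 201.06 mm². φR_n = 0.75 × 469 × 201.06 × 8 × 1 = 565.8 kN.
Bearing (8 mm plate, F_u = 450 MPa): end bolts L_c = 29 − 18/2 = 20, R_n = min(1.2×20×8×450, 2.4×16×8×450) = 86.4 kN/bolt; interior L_c = 52 − 18 = 34, R_n = 138.24 kN/bolt. φR_n = 0.75 × (2×86.4 + 6×138.24) = 751.7 kN.
Tension yield (gross): A_g = 152×8 = 1216 mm². φR_n = 0.90 × 345 × 1216 = 377.6 kN.
Governing: min(565.8, 751.7, 377.6) = 377.6 kN → gross-section yield.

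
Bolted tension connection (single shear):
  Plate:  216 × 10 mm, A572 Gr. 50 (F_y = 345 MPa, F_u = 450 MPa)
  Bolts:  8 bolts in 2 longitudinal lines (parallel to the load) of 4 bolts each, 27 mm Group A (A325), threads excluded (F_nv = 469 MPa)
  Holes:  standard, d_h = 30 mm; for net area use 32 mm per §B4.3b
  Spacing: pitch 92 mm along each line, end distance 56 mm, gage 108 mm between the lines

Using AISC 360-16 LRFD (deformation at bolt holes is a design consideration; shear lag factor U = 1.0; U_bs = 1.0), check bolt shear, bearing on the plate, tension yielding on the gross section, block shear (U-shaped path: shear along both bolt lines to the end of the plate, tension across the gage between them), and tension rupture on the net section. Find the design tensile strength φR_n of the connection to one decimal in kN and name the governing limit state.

513.0 kN (net-section rupture governs)

Bolt shear: A_b = π(27)²/4 = 572.56 mm². φR_n = 0.75 × 469 × 572.56 × 8 × 1 = 1611.2 kN.
Bearing (10 mm plate, F_u = 450 MPa): end bolts L_c = 56 − 30/2 = 41, R_n = min(1.2×41×10×450, 2.4×27×10×450) = 221.4 kN/bolt; interior L_c = 92 − 30 = 62, R_n = 291.6 kN/bolt. φR_n = 0.75 × (2×221.4 + 6×291.6) = 1644.3 kN.
Tension yield (gross): A_g = 216×10 = 2160 mm². φR_n = 0.90 × 345 × 2160 = 670.7 kN.
Block shear: shear path 2×[56+3×92] = 2×332 mm, A_gv = 6640, A_nv = 2×(332 − 3.5×32)×10 = 4400 mm²; tension across gage: (108 − 1×32)×10 = 760 mm². R_n = min(0.6×450×4400, 0.6×345×6640) + 1.0×450×760 = min(1188, 1374.5) + 342 = 1530 kN. φR_n = 0.75 × 1530 = 1147.5 kN.
Tension rupture (net): A_n = (216 − 2×32)×10 = 1520 mm² (U = 1.0, A_e = A_n). φR_n = 0.75 × 450 × 1520 = 513.0 kN.
Governing: min(1611.2, 1644.3, 670.7, 1147.5, 513.0) = 513.0 kN → net-section rupture.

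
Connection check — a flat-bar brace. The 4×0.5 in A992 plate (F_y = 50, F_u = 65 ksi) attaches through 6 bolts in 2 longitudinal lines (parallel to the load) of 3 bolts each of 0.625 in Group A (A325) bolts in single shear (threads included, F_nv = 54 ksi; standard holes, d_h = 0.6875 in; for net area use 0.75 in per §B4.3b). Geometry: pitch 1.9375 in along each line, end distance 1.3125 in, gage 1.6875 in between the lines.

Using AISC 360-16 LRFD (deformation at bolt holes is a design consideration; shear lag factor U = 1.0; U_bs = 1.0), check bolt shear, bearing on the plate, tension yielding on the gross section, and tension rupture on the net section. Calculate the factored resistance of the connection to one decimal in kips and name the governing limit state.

60.9 kips (net-section rupture governs)

Bolt shear: A_b = π(0.625)²/4 = 0.3068 in². φR_n = 0.75 × 54 × 0.3068 × 6 × 1 = 74.6 kips.
Bearing (0.5 in plate, F_u = 65 ksi): end bolts L_c = 1.3125 − 0.6875/2 = 0.96875, R_n = min(1.2×0.96875×0.5×65, 2.4×0.625×0.5×65) = 37.781 kips/bolt; interior L_c = 1.9375 − 0.6875 = 1.25, R_n = 48.75 kips/bolt. φR_n = 0.75 × (2×37.781 + 4×48.75) = 202.9 kips.
Tension yield (gross): A_g = 4×0.5 = 2 in². φR_n = 0.90 × 50 × 2 = 90.0 kips.
Tension rupture (net): A_n = (4 − 2×0.75)×0.5 = 1.25 in² (U = 1.0, A_e = A_n). φR_n = 0.75 × 65 × 1.25 = 60.9 kips.
Governing: min(74.6, 202.9, 90.0, 60.9) = 60.9 kips → net-section rupture.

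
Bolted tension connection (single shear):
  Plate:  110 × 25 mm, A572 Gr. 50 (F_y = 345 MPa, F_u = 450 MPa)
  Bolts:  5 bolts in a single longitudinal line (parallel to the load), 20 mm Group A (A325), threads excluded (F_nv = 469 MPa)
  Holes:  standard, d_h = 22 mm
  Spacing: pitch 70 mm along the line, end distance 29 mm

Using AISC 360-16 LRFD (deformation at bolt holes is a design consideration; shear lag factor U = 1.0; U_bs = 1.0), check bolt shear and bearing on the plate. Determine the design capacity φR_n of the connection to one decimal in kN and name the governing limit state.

Bolt shear: A_b = π(20)²/4 = 314.16 mm². φR_n = 0.75 × 469 × 314.16 × 5 × 1 = 552.5 kN.
Bearing (25 mm plate, F_u = 450 MPa): end bolts L_c = 29 − 22/2 = 18, R_n = min(1.2×18×25×450, 2.4×20×25×450) = 243 kN/bolt; interior L_c = 70 − 22 = 48, R_n = 540 kN/bolt. φR_n = 0.75 × (1×243 + 4×540) = 1802.3 kN.
Governing: min(552.5, 1802.3) = 552.5 kN → bolt shear.

552.5 kN (bolt shear governs)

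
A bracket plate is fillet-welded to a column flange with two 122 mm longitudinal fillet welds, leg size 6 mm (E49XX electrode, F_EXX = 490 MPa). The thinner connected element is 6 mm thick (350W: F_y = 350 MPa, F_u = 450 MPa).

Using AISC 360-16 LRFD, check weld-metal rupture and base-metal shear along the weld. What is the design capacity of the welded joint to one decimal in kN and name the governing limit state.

228.2 kN (weld metal governs)

Weld metal: throat = 0.707×6 = 4.242 mm, L = 2×122 = 244 mm. φR_n = 0.75 × 0.6 × 490 × 4.242 × 244 = 228.2 kN.
Base metal shear (6 mm plate): yield φR_n = 1.0×0.6×350×6×244 = 307.4 kN; rupture φR_n = 0.75×0.6×450×6×244 = 296.5 kN; take 296.5 kN (rupture).
Governing: min(228.2, 296.5) = 228.2 kN → weld metal.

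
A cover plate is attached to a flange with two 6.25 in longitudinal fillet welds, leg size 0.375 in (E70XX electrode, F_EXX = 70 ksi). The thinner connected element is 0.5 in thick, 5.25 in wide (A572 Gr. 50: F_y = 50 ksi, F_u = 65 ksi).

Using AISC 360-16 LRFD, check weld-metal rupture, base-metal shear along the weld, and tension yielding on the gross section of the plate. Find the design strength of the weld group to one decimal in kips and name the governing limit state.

Weld metal: throat = 0.707×0.375 = 0.26513 in, L = 2×6.25 = 12.5 in. φR_n = 0.75 × 0.6 × 70 × 0.26513 × 12.5 = 104.4 kips.
Base metal shear (0.5 in plate): yield φR_n = 1.0×0.6×50×0.5×12.5 = 187.5 kips; rupture φR_n = 0.75×0.6×65×0.5×12.5 = 182.8 kips; take 182.8 kips (rupture).
Tension yield (gross): A_g = 5.25×0.5 = 2.625 in². φR_n = 0.90 × 50 × 2.625 = 118.1 kips.
Governing: min(104.4, 182.8, 118.1) = 104.4 kips → weld metal.

104.4 kips (weld metal governs)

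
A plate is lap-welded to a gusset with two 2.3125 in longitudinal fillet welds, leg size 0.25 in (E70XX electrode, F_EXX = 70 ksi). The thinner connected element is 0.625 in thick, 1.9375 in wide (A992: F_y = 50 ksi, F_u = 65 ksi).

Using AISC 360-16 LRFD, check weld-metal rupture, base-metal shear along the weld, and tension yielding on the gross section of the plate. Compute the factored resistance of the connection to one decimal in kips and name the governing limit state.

Weld metal: throat = 0.707×0.25 = 0.17675 in, L = 2×2.3125 = 4.625 in. φR_n = 0.75 × 0.6 × 70 × 0.17675 × 4.625 = 25.8 kips.
Base metal shear (0.625 in plate): yield φR_n = 1.0×0.6×50×0.625×4.625 = 86.7 kips; rupture φR_n = 0.75×0.6×65×0.625×4.625 = 84.6 kips; take 84.6 kips (rupture).
Tension yield (gross): A_g = 1.9375×0.625 = 1.2109 in². φR_n = 0.90 × 50 × 1.2109 = 54.5 kips.
Governing: min(25.8, 84.6, 54.5) = 25.8 kips → weld metal.

25.8 kips (weld metal governs)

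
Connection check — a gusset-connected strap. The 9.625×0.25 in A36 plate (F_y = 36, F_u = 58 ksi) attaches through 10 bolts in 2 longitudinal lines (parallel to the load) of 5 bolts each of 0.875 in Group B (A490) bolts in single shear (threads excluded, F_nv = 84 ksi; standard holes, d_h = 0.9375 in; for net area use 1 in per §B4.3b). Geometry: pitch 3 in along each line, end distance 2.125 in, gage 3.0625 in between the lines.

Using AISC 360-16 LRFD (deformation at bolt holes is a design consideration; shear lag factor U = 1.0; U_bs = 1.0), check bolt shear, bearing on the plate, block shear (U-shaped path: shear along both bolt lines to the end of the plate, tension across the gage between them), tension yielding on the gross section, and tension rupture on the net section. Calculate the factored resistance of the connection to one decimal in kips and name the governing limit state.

Bolt shear: A_b = π(0.875)²/4 = 0.60132 in². φR_n = 0.75 × 84 × 0.60132 × 10 × 1 = 378.8 kips.
Bearing (0.25 in plate, F_u = 58 ksi): end bolts L_c = 2.125 − 0.9375/2 = 1.65625, R_n = min(1.2×1.65625×0.25×58, 2.4×0.875×0.25×58) = 28.819 kips/bolt; interior L_c = 3 − 0.9375 = 2.0625, R_n = 30.45 kips/bolt. φR_n = 0.75 × (2×28.819 + 8×30.45) = 225.9 kips.
Block shear: shear path 2×[2.125+4×3] = 2×14.125 in, A_gv = 7.0625, A_nv = 2×(14.125 − 4.5×1)×0.25 = 4.8125 in²; tension across gage: (3.0625 − 1×1)×0.25 = 0.51563 in². R_n = min(0.6×58×4.8125, 0.6×36×7.0625) + 1.0×58×0.51563 = min(167.48, 152.55) + 29.907 = 182.46 kips. φR_n = 0.75 × 182.46 = 136.8 kips.
Tension yield (gross): A_g = 9.625×0.25 = 2.4063 in². φR_n = 0.90 × 36 × 2.4063 = 78.0 kips.
Tension rupture (net): A_n = (9.625 − 2×1)×0.25 = 1.9063 in² (U = 1.0, A_e = A_n). φR_n = 0.75 × 58 × 1.9063 = 82.9 kips.
Governing: min(378.8, 225.9, 136.8, 78.0, 82.9) = 78.0 kips → gross-section yield.

78.0 kips (gross-section yield governs)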